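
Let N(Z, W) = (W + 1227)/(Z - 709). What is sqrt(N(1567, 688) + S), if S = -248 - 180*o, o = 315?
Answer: I*sqrt(41921424402)/858 ≈ 238.63*I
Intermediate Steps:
N(Z, W) = (1227 + W)/(-709 + Z)
S = -56948 (S = -248 - 180*315 = -248 - 56700 = -56948)
sqrt(N(1567, 688) + S) = sqrt((1227 + 688)/(-709 + 1567) - 56948) = sqrt(1915/858 - 56948) = sqrt(-48859469/858) = I*sqrt(41921424402)/858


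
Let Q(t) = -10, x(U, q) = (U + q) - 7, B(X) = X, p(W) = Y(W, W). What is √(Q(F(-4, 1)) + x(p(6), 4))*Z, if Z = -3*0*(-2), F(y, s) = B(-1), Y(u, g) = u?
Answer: 0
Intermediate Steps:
p(W) = W
F(y, s) = -1
x(U, q) = -7 + U + q
Z = 0 (Z = 0*(-2) = 0)
√(Q(F(-4, 1)) + x(p(6), 4))*Z = √(-10 + (-7 + 6 + 4))*0 = √(-10 + 3)*0 = √(-7)*0 = (I*√7)*0 = 0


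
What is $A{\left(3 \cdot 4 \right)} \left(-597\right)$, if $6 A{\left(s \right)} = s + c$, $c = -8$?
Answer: $-398$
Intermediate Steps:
$A{\left(s \right)} = - \frac{4}{3} + \frac{s}{6}$ ($A{\left(s \right)} = \frac{s - 8}{6} = \frac{-8 + s}{6} = - \frac{4}{3} + \frac{s}{6}$)
$A{\left(3 \cdot 4 \right)} \left(-597\right) = \left(- \frac{4}{3} + \frac{3 \cdot 4}{6}\right) \left(-597\right) = \left(- \frac{4}{3} + \frac{1}{6} \cdot 12\right) \left(-597\right) = \left(- \frac{4}{3} + 2\right) \left(-597\right) = \frac{2}{3} \left(-597\right) = -398$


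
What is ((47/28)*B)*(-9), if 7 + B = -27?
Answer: 7191/14 ≈ 513.64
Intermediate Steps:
B = -34 (B = -7 - 27 = -34)
((47/28)*B)*(-9) = ((47/28)*(-34))*(-9) = -799/14*(-9) = 7191/14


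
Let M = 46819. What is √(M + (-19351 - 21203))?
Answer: √6265 ≈ 79.152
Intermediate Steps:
√(M + (-19351 - 21203)) = √(46819 + (-19351 - 21203)) = √(46819 - 40554) = √6265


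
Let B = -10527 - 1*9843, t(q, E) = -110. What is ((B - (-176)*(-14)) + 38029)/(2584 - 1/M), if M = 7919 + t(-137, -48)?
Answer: 23731551/4035691 ≈ 5.8804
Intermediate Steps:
M = 7809 (M = 7919 - 110 = 7809)
B = -20370 (B = -10527 - 9843 = -20370)
((B - (-176)*(-14)) + 38029)/(2584 - 1/M) = ((-20370 - (-176)*(-14)) + 38029)/(2584 - 1/7809) = ((-20370 - 1*2464) + 38029)/(2584 - 1*1/7809) = ((-20370 - 2464) + 38029)/(2584 - 1/7809) = (-22834 + 38029)/(20178455/7809) = 15195*(7809/20178455) = 23731551/4035691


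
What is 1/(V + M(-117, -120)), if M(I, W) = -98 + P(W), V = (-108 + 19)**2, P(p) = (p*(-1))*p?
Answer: -1/6577 ≈ -0.00015204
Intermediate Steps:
P(p) = -p**2 (P(p) = (-p)*p = -p**2)
V = 7921 (V = (-89)**2 = 7921)
M(I, W) = -98 - W**2
1/(V + M(-117, -120)) = 1/(7921 + (-98 - 1*(-120)**2)) = 1/(7921 + (-98 - 1*14400)) = 1/(7921 + (-98 - 14400)) = 1/(7921 - 14498) = 1/(-6577) = -1/6577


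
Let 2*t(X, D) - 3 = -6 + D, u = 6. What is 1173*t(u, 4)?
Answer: 1173/2 ≈ 586.50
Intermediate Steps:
t(X, D) = -3/2 + D/2 (t(X, D) = 3/2 + (-6 + D)/2 = 3/2 + (-3 + D/2) = -3/2 + D/2)
1173*t(u, 4) = 1173*(-3/2 + (1/2)*4) = 1173*(-3/2 + 2) = 1173*(1/2) = 1173/2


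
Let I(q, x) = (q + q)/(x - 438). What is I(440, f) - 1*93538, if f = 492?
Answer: -2525086/27 ≈ -93522.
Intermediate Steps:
I(q, x) = 2*q/(-438 + x) (I(q, x) = (2*q)/(-438 + x) = 2*q/(-438 + x))
I(440, f) - 1*93538 = 2*440/(-438 + 492) - 1*93538 = 2*440/54 - 93538 = 2*440*(1/54) - 93538 = 440/27 - 93538 = -2525086/27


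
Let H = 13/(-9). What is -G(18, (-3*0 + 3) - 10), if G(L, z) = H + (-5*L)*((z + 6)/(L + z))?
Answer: -667/99 ≈ -6.7374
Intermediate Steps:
H = -13/9 (H = 13*(-1/9) = -13/9 ≈ -1.4444)
G(L, z) = -13/9 - 5*L*(6 + z)/(L + z) (G(L, z) = -13/9 + (-5*L)*((z + 6)/(L + z)) = -13/9 + (-5*L)*((6 + z)/(L + z)) = -13/9 - 5*L*(6 + z)/(L + z))
-G(18, (-3*0 + 3) - 10) = -(-283*18 - 13*((-3*0 + 3) - 10) - 45*18*((-3*0 + 3) - 10))/(9*(18 + ((-3*0 + 3) - 10))) = -(-5094 - 13*((0 + 3) - 10) - 45*18*((0 + 3) - 10))/(9*(18 + ((0 + 3) - 10))) = -(-5094 - 13*(3 - 10) - 45*18*(3 - 10))/(9*(18 + (3 - 10))) = -(-5094 - 13*(-7) - 45*18*(-7))/(9*(18 - 7)) = -(-5094 + 91 + 5670)/(9*11) = -667/(9*11) = -1*667/99 = -667/99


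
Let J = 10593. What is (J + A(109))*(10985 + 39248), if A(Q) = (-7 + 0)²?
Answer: 534579586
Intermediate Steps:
A(Q) = 49 (A(Q) = (-7)² = 49)
(J + A(109))*(10985 + 39248) = (10593 + 49)*(10985 + 39248) = 10642*50233 = 534579586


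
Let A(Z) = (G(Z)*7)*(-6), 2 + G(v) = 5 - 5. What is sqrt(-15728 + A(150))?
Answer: 2*I*sqrt(3911) ≈ 125.08*I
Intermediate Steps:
G(v) = -2 (G(v) = -2 + (5 - 5) = -2 + 0 = -2)
A(Z) = 84 (A(Z) = -2*7*(-6) = -14*(-6) = 84)
sqrt(-15728 + A(150)) = sqrt(-15728 + 84) = sqrt(-15644) = 2*I*sqrt(3911)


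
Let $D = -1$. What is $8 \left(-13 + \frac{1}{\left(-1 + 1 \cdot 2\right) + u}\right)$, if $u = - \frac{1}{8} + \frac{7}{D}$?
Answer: $- \frac{5160}{49} \approx -105.31$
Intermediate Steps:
$u = - \frac{57}{8}$ ($u = - \frac{1}{8} + \frac{7}{-1} = \left(-1\right) \frac{1}{8} + 7 \left(-1\right) = - \frac{1}{8} - 7 = - \frac{57}{8} \approx -7.125$)
$8 \left(-13 + \frac{1}{\left(-1 + 1 \cdot 2\right) + u}\right) = 8 \left(-13 + \frac{1}{\left(-1 + 1 \cdot 2\right) - \frac{57}{8}}\right) = 8 \left(-13 + \frac{1}{\left(-1 + 2\right) - \frac{57}{8}}\right) = 8 \left(-13 + \frac{1}{1 - \frac{57}{8}}\right) = 8 \left(-13 + \frac{1}{- \frac{49}{8}}\right) = 8 \left(-13 - \frac{8}{49}\right) = 8 \left(- \frac{645}{49}\right) = - \frac{5160}{49}$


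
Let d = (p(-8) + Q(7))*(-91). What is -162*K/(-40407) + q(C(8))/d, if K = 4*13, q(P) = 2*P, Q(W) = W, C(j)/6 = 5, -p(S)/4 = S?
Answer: 3052484/15933827 ≈ 0.19157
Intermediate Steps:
p(S) = -4*S
C(j) = 30 (C(j) = 6*5 = 30)
K = 52
d = -3549 (d = (-4*(-8) + 7)*(-91) = (32 + 7)*(-91) = 39*(-91) = -3549)
-162*K/(-40407) + q(C(8))/d = -162*52/(-40407) + (2*30)/(-3549) = -8424*(-1/40407) + 60*(-1/3549) = 2808/13469 - 20/1183 = 3052484/15933827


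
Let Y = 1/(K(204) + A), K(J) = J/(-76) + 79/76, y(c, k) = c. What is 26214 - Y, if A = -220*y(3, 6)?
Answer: 1318171066/50285 ≈ 26214.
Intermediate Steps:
K(J) = 79/76 - J/76 (K(J) = J*(-1/76) + 79*(1/76) = -J/76 + 79/76 = 79/76 - J/76)
A = -660 (A = -220*3 = -660)
Y = -76/50285 (Y = 1/((79/76 - 1/76*204) - 660) = 1/((79/76 - 51/19) - 660) = 1/(-125/76 - 660) = 1/(-50285/76) = -76/50285 ≈ -0.0015114)
26214 - Y = 26214 - 1*(-76/50285) = 26214 + 76/50285 = 1318171066/50285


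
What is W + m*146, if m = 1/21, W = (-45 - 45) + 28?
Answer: -1156/21 ≈ -55.048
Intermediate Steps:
W = -62 (W = -90 + 28 = -62)
m = 1/21 ≈ 0.047619
W + m*146 = -62 + (1/21)*146 = -62 + 146/21 = -1156/21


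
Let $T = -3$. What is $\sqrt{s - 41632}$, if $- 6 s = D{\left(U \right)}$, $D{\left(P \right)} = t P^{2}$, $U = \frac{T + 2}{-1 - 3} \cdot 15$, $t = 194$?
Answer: $\frac{i \sqrt{673387}}{4} \approx 205.15 i$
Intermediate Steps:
$U = \frac{15}{4}$ ($U = \frac{-3 + 2}{-1 - 3} \cdot 15 = - \frac{1}{-4} \cdot 15 = \left(-1\right) \left(- \frac{1}{4}\right) 15 = \frac{1}{4} \cdot 15 = \frac{15}{4} \approx 3.75$)
$D{\left(P \right)} = 194 P^{2}$
$s = - \frac{7275}{16}$ ($s = - \frac{194 \left(\frac{15}{4}\right)^{2}}{6} = - \frac{194 \cdot \frac{225}{16}}{6} = \left(- \frac{1}{6}\right) \frac{21825}{8} = - \frac{7275}{16} \approx -454.69$)
$\sqrt{s - 41632} = \sqrt{- \frac{7275}{16} - 41632} = \sqrt{- \frac{673387}{16}} = \frac{i \sqrt{673387}}{4}$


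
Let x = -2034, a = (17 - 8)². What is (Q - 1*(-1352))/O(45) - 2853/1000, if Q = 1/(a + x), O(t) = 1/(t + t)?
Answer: 26403930899/217000 ≈ 1.2168e+5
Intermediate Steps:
O(t) = 1/(2*t)
a = 81 (a = 9² = 81)
Q = -1/1953 (Q = 1/(81 - 2034) = 1/(-1953) = -1/1953 ≈ -0.00051203)
(Q - 1*(-1352))/O(45) - 2853/1000 = (-1/1953 - 1*(-1352))/(((½)/45)) - 2853/1000 = (-1/1953 + 1352)/(((½)*(1/45))) - 2853*1/1000 = 2640455/(1953*(1/90)) - 2853/1000 = (2640455/1953)*90 - 2853/1000 = 26404550/217 - 2853/1000 = 26403930899/217000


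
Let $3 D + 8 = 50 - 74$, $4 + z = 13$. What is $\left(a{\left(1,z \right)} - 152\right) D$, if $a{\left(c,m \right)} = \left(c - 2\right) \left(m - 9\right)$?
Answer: $\frac{4864}{3} \approx 1621.3$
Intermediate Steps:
$z = 9$ ($z = -4 + 13 = 9$)
$a{\left(c,m \right)} = \left(-9 + m\right) \left(-2 + c\right)$ ($a{\left(c,m \right)} = \left(-2 + c\right) \left(-9 + m\right) = \left(-9 + m\right) \left(-2 + c\right)$)
$D = - \frac{32}{3}$ ($D = - \frac{8}{3} + \frac{50 - 74}{3} = - \frac{8}{3} + \frac{1}{3} \left(-24\right) = - \frac{8}{3} - 8 = - \frac{32}{3} \approx -10.667$)
$\left(a{\left(1,z \right)} - 152\right) D = \left(\left(18 - 9 - 18 + 1 \cdot 9\right) - 152\right) \left(- \frac{32}{3}\right) = \left(\left(18 - 9 - 18 + 9\right) - 152\right) \left(- \frac{32}{3}\right) = \left(0 - 152\right) \left(- \frac{32}{3}\right) = \left(-152\right) \left(- \frac{32}{3}\right) = \frac{4864}{3}$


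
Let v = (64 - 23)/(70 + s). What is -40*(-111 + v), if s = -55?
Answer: 12992/3 ≈ 4330.7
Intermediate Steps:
v = 41/15 (v = (64 - 23)/(70 - 55) = 41/15 ≈ 2.7333)
-40*(-111 + v) = -40*(-111 + 41/15) = -40*(-1624/15) = 12992/3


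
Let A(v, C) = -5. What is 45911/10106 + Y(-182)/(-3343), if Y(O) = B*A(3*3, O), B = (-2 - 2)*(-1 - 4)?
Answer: 4983583/1089818 ≈ 4.5729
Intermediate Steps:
B = 20 (B = -4*(-5) = 20)
Y(O) = -100 (Y(O) = 20*(-5) = -100)
45911/10106 + Y(-182)/(-3343) = 45911/10106 - 100/(-3343) = 45911*(1/10106) - 100*(-1/3343) = 1481/326 + 100/3343 = 4983583/1089818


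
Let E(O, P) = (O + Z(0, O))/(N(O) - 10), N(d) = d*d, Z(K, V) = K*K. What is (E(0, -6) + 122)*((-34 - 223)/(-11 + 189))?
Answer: -15677/89 ≈ -176.15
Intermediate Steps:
Z(K, V) = K²
N(d) = d²
E(O, P) = O/(-10 + O²) (E(O, P) = (O + 0²)/(O² - 10) = (O + 0)/(-10 + O²) = O/(-10 + O²))
(E(0, -6) + 122)*((-34 - 223)/(-11 + 189)) = (0/(-10 + 0²) + 122)*((-34 - 223)/(-11 + 189)) = (0/(-10 + 0) + 122)*(-257/178) = (0/(-10) + 122)*(-257*1/178) = (0*(-⅒) + 122)*(-257/178) = (0 + 122)*(-257/178) = 122*(-257/178) = -15677/89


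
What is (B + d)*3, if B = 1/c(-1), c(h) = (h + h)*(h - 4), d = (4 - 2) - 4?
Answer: -57/10 ≈ -5.7000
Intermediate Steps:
d = -2 (d = 2 - 4 = -2)
c(h) = 2*h*(-4 + h) (c(h) = (2*h)*(-4 + h) = 2*h*(-4 + h))
B = 1/10 (B = 1/(2*(-1)*(-4 - 1)) = 1/(2*(-1)*(-5)) = 1/10 ≈ 0.10000)
(B + d)*3 = (1/10 - 2)*3 = -19/10*3 = -57/10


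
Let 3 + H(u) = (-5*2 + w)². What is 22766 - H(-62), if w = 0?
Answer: 22669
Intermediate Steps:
H(u) = 97 (H(u) = -3 + (-5*2 + 0)² = -3 + (-10 + 0)² = -3 + (-10)² = -3 + 100 = 97)
22766 - H(-62) = 22766 - 1*97 = 22766 - 97 = 22669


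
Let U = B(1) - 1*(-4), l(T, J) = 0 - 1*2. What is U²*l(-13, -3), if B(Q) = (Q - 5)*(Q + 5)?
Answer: -800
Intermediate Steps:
l(T, J) = -2 (l(T, J) = 0 - 2 = -2)
B(Q) = (-5 + Q)*(5 + Q)
U = -20 (U = (-25 + 1²) - 1*(-4) = (-25 + 1) + 4 = -24 + 4 = -20)
U²*l(-13, -3) = (-20)²*(-2) = 400*(-2) = -800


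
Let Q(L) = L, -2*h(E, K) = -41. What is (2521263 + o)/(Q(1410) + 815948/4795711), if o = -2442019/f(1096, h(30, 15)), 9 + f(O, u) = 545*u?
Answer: 269937887356963693/150992331361766 ≈ 1787.8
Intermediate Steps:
h(E, K) = 41/2 (h(E, K) = -½*(-41) = 41/2)
f(O, u) = -9 + 545*u
o = -4884038/22327 (o = -2442019/(-9 + 545*(41/2)) = -2442019/(-9 + 22345/2) = -2442019/22327/2 = -2442019*2/22327 = -4884038/22327 ≈ -218.75)
(2521263 + o)/(Q(1410) + 815948/4795711) = (2521263 - 4884038/22327)/(1410 + 815948/4795711) = 56287354963/(22327*(1410 + 815948*(1/4795711))) = 56287354963/(22327*(1410 + 815948/4795711)) = 56287354963/(22327*(6762768458/4795711)) = (56287354963/22327)*(4795711/6762768458) = 269937887356963693/150992331361766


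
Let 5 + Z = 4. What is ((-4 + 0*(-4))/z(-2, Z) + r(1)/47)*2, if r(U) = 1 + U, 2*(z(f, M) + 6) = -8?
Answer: 208/235 ≈ 0.88511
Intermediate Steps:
Z = -1 (Z = -5 + 4 = -1)
z(f, M) = -10 (z(f, M) = -6 + (1/2)*(-8) = -6 - 4 = -10)
((-4 + 0*(-4))/z(-2, Z) + r(1)/47)*2 = ((-4 + 0*(-4))/(-10) + (1 + 1)/47)*2 = ((-4 + 0)*(-1/10) + 2*(1/47))*2 = (-4*(-1/10) + 2/47)*2 = (2/5 + 2/47)*2 = (104/235)*2 = 208/235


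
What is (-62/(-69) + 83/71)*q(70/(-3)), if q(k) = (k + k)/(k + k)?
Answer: 10129/4899 ≈ 2.0676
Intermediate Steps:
q(k) = 1 (q(k) = (2*k)/((2*k)) = (2*k)*(1/(2*k)) = 1)
(-62/(-69) + 83/71)*q(70/(-3)) = (-62/(-69) + 83/71)*1 = (-62*(-1/69) + 83*(1/71))*1 = (62/69 + 83/71)*1 = (10129/4899)*1 = 10129/4899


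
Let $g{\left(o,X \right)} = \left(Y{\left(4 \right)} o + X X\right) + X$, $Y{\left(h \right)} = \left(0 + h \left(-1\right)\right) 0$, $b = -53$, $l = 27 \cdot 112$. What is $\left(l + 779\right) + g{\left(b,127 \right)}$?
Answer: $20059$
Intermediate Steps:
$l = 3024$
$Y{\left(h \right)} = 0$ ($Y{\left(h \right)} = \left(0 - h\right) 0 = - h 0 = 0$)
$g{\left(o,X \right)} = X + X^{2}$ ($g{\left(o,X \right)} = \left(0 o + X X\right) + X = \left(0 + X^{2}\right) + X = X^{2} + X = X + X^{2}$)
$\left(l + 779\right) + g{\left(b,127 \right)} = \left(3024 + 779\right) + 127 \left(1 + 127\right) = 3803 + 127 \cdot 128 = 3803 + 16256 = 20059$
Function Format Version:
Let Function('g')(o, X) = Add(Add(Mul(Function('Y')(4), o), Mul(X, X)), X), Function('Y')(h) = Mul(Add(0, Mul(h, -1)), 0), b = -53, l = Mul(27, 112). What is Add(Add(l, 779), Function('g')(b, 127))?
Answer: 20059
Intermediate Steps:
l = 3024
Function('Y')(h) = 0 (Function('Y')(h) = Mul(Add(0, Mul(-1, h)), 0) = Mul(Mul(-1, h), 0) = 0)
Function('g')(o, X) = Add(X, Pow(X, 2)) (Function('g')(o, X) = Add(Add(Mul(0, o), Mul(X, X)), X) = Add(Add(0, Pow(X, 2)), X) = Add(Pow(X, 2), X) = Add(X, Pow(X, 2)))
Add(Add(l, 779), Function('g')(b, 127)) = Add(Add(3024, 779), Mul(127, Add(1, 127))) = Add(3803, Mul(127, 128)) = Add(3803, 16256) = 20059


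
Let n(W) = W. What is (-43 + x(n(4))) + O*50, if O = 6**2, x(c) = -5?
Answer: 1752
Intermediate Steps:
O = 36
(-43 + x(n(4))) + O*50 = (-43 - 5) + 36*50 = -48 + 1800 = 1752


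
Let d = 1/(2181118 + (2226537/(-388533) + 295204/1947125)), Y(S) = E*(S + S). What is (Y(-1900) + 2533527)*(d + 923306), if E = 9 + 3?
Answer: 421153657776750470408290573301/183340024858249373 ≈ 2.2971e+12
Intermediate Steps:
E = 12
Y(S) = 24*S (Y(S) = 12*(S + S) = 12*(2*S) = 24*S)
d = 252174105875/550020074574748119 (d = 1/(2181118 + (2226537*(-1/388533) + 295204*(1/1947125))) = 1/(2181118 + (-742179/129511 + 295204/1947125)) = 1/(2181118 - 1406883120131/252174105875) = 1/(550020074574748119/252174105875) = 252174105875/550020074574748119 ≈ 4.5848e-7)
(Y(-1900) + 2533527)*(d + 923306) = (24*(-1900) + 2533527)*(252174105875/550020074574748119 + 923306) = (-45600 + 2533527)*(507836834975564560867289/550020074574748119) = 2487927*(507836834975564560867289/550020074574748119) = 421153657776750470408290573301/183340024858249373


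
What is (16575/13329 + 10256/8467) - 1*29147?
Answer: -1096385176924/37618881 ≈ -29145.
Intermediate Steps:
(16575/13329 + 10256/8467) - 1*29147 = (16575*(1/13329) + 10256*(1/8467)) - 29147 = (5525/4443 + 10256/8467) - 29147 = 92347583/37618881 - 29147 = -1096385176924/37618881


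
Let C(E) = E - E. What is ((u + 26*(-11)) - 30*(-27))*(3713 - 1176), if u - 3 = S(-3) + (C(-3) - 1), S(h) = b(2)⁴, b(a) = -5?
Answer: 2920087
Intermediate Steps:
C(E) = 0
S(h) = 625 (S(h) = (-5)⁴ = 625)
u = 627 (u = 3 + (625 + (0 - 1)) = 3 + (625 - 1) = 3 + 624 = 627)
((u + 26*(-11)) - 30*(-27))*(3713 - 1176) = ((627 + 26*(-11)) - 30*(-27))*(3713 - 1176) = ((627 - 286) + 810)*2537 = (341 + 810)*2537 = 1151*2537 = 2920087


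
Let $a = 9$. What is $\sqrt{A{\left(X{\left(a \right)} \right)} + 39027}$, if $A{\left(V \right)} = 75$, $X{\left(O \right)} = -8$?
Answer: $7 \sqrt{798} \approx 197.74$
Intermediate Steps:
$\sqrt{A{\left(X{\left(a \right)} \right)} + 39027} = \sqrt{75 + 39027} = \sqrt{39102} = 7 \sqrt{798}$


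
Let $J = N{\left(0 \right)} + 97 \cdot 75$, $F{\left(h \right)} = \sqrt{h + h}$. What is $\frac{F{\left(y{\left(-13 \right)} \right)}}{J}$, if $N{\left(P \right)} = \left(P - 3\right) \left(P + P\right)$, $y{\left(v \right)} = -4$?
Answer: $\frac{2 i \sqrt{2}}{7275} \approx 0.00038879 i$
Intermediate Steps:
$N{\left(P \right)} = 2 P \left(-3 + P\right)$ ($N{\left(P \right)} = \left(-3 + P\right) 2 P = 2 P \left(-3 + P\right)$)
$F{\left(h \right)} = \sqrt{2} \sqrt{h}$ ($F{\left(h \right)} = \sqrt{2 h} = \sqrt{2} \sqrt{h}$)
$J = 7275$ ($J = 2 \cdot 0 \left(-3 + 0\right) + 97 \cdot 75 = 2 \cdot 0 \left(-3\right) + 7275 = 0 + 7275 = 7275$)
$\frac{F{\left(y{\left(-13 \right)} \right)}}{J} = \frac{\sqrt{2} \sqrt{-4}}{7275} = \sqrt{2} \cdot 2 i \frac{1}{7275} = 2 i \sqrt{2} \cdot \frac{1}{7275} = \frac{2 i \sqrt{2}}{7275}$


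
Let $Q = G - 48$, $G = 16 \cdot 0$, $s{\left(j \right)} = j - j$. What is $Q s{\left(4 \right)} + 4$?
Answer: $4$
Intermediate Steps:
$s{\left(j \right)} = 0$
$G = 0$
$Q = -48$ ($Q = 0 - 48 = -48$)
$Q s{\left(4 \right)} + 4 = \left(-48\right) 0 + 4 = 0 + 4 = 4$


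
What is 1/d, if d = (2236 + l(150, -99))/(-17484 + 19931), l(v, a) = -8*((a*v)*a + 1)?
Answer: -2447/11758972 ≈ -0.00020810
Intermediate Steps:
l(v, a) = -8 - 8*v*a**2 (l(v, a) = -8*(v*a**2 + 1) = -8*(1 + v*a**2) = -8 - 8*v*a**2)
d = -11758972/2447 (d = (2236 + (-8 - 8*150*(-99)**2))/(-17484 + 19931) = (2236 + (-8 - 8*150*9801))/2447 = (2236 + (-8 - 11761200))*(1/2447) = (2236 - 11761208)*(1/2447) = -11758972*1/2447 = -11758972/2447 ≈ -4805.5)
1/d = 1/(-11758972/2447) = -2447/11758972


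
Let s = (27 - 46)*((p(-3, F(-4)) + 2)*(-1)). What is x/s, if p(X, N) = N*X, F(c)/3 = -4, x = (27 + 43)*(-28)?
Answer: -980/361 ≈ -2.7147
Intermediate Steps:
x = -1960 (x = 70*(-28) = -1960)
F(c) = -12 (F(c) = 3*(-4) = -12)
s = 722 (s = (27 - 46)*((-12*(-3) + 2)*(-1)) = -19*(36 + 2)*(-1) = -722*(-1) = -19*(-38) = 722)
x/s = -1960/722 = -1960*1/722 = -980/361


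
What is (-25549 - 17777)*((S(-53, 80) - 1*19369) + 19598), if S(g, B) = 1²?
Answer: -9964980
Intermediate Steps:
S(g, B) = 1
(-25549 - 17777)*((S(-53, 80) - 1*19369) + 19598) = (-25549 - 17777)*((1 - 1*19369) + 19598) = -43326*((1 - 19369) + 19598) = -43326*(-19368 + 19598) = -43326*230 = -9964980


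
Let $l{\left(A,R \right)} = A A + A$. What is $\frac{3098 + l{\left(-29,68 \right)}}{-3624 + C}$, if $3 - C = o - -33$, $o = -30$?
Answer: $- \frac{1955}{1812} \approx -1.0789$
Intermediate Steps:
$C = 0$ ($C = 3 - \left(-30 - -33\right) = 3 - \left(-30 + 33\right) = 3 - 3 = 0$)
$l{\left(A,R \right)} = A + A^{2}$ ($l{\left(A,R \right)} = A^{2} + A = A + A^{2}$)
$\frac{3098 + l{\left(-29,68 \right)}}{-3624 + C} = \frac{3098 - 29 \left(1 - 29\right)}{-3624 + 0} = \frac{3098 - -812}{-3624} = \left(3098 + 812\right) \left(- \frac{1}{3624}\right) = 3910 \left(- \frac{1}{3624}\right) = - \frac{1955}{1812}$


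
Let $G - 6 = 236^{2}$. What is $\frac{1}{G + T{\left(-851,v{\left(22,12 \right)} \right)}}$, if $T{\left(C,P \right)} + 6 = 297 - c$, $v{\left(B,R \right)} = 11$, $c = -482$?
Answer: $\frac{1}{56475} \approx 1.7707 \cdot 10^{-5}$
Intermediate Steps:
$G = 55702$ ($G = 6 + 236^{2} = 6 + 55696 = 55702$)
$T{\left(C,P \right)} = 773$ ($T{\left(C,P \right)} = -6 + \left(297 - -482\right) = -6 + \left(297 + 482\right) = -6 + 779 = 773$)
$\frac{1}{G + T{\left(-851,v{\left(22,12 \right)} \right)}} = \frac{1}{55702 + 773} = \frac{1}{56475}$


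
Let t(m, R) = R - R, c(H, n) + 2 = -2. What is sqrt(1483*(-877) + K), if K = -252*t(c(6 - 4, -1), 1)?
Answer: I*sqrt(1300591) ≈ 1140.4*I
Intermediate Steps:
c(H, n) = -4 (c(H, n) = -2 - 2 = -4)
t(m, R) = 0
K = 0 (K = -252*0 = 0)
sqrt(1483*(-877) + K) = sqrt(1483*(-877) + 0) = sqrt(-1300591 + 0) = sqrt(-1300591) = I*sqrt(1300591)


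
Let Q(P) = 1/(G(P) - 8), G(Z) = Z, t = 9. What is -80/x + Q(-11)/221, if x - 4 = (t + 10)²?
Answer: -67257/306527 ≈ -0.21942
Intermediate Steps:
x = 365 (x = 4 + (9 + 10)² = 4 + 19² = 4 + 361 = 365)
Q(P) = 1/(-8 + P) (Q(P) = 1/(P - 8) = 1/(-8 + P))
-80/x + Q(-11)/221 = -80/365 + 1/(-8 - 11*221) = -80*1/365 + (1/221)/(-19) = -16/73 - 1/19*1/221 = -16/73 - 1/4199 = -67257/306527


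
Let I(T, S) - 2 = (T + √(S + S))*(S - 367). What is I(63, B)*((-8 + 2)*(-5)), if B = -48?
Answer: -784290 - 49800*I*√6 ≈ -7.8429e+5 - 1.2198e+5*I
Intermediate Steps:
I(T, S) = 2 + (-367 + S)*(T + √2*√S) (I(T, S) = 2 + (T + √(S + S))*(S - 367) = 2 + (T + √(2*S))*(-367 + S) = 2 + (T + √2*√S)*(-367 + S) = 2 + (-367 + S)*(T + √2*√S))
I(63, B)*((-8 + 2)*(-5)) = (2 - 367*63 - 48*63 + √2*(-48)^(3/2) - 367*√2*√(-48))*((-8 + 2)*(-5)) = (2 - 23121 - 3024 + √2*(-192*I*√3) - 367*√2*4*I*√3)*(-6*(-5)) = (2 - 23121 - 3024 - 192*I*√6 - 1468*I*√6)*30 = (-26143 - 1660*I*√6)*30 = -784290 - 49800*I*√6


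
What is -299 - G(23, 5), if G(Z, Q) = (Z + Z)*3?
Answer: -437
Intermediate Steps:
G(Z, Q) = 6*Z (G(Z, Q) = (2*Z)*3 = 6*Z)
-299 - G(23, 5) = -299 - 6*23 = -299 - 1*138 = -299 - 138 = -437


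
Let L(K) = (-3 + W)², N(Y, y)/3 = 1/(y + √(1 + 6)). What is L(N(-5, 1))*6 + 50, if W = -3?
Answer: 266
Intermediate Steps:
N(Y, y) = 3/(y + √7) (N(Y, y) = 3/(y + √(1 + 6)) = 3/(y + √7))
L(K) = 36 (L(K) = (-3 - 3)² = (-6)² = 36)
L(N(-5, 1))*6 + 50 = 36*6 + 50 = 216 + 50 = 266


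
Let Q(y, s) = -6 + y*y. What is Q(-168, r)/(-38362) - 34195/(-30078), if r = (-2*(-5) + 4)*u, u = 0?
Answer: 231523793/576926118 ≈ 0.40131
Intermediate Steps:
r = 0 (r = (-2*(-5) + 4)*0 = (10 + 4)*0 = 14*0 = 0)
Q(y, s) = -6 + y²
Q(-168, r)/(-38362) - 34195/(-30078) = (-6 + (-168)²)/(-38362) - 34195/(-30078) = (-6 + 28224)*(-1/38362) - 34195*(-1/30078) = 28218*(-1/38362) + 34195/30078 = -14109/19181 + 34195/30078 = 231523793/576926118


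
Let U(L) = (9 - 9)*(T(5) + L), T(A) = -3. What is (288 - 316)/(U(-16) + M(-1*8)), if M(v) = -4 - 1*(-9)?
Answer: -28/5 ≈ -5.6000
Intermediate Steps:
M(v) = 5 (M(v) = -4 + 9 = 5)
U(L) = 0 (U(L) = (9 - 9)*(-3 + L) = 0*(-3 + L) = 0)
(288 - 316)/(U(-16) + M(-1*8)) = (288 - 316)/(0 + 5) = -28/5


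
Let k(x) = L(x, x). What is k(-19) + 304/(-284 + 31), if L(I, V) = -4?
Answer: -1316/253 ≈ -5.2016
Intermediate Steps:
k(x) = -4
k(-19) + 304/(-284 + 31) = -4 + 304/(-284 + 31) = -4 + 304/(-253) = -4 - 1/253*304 = -4 - 304/253 = -1316/253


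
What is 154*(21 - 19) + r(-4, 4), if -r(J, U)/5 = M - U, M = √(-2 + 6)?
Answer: 318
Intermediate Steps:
M = 2 (M = √4 = 2)
r(J, U) = -10 + 5*U (r(J, U) = -5*(2 - U) = -10 + 5*U)
154*(21 - 19) + r(-4, 4) = 154*(21 - 19) + (-10 + 5*4) = 154*2 + (-10 + 20) = 308 + 10 = 318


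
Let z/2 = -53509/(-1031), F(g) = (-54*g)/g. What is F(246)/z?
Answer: -27837/53509 ≈ -0.52023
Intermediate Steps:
F(g) = -54
z = 107018/1031 (z = 2*(-53509/(-1031)) = 2*(-53509*(-1/1031)) = 2*(53509/1031) = 107018/1031 ≈ 103.80)
F(246)/z = -54/107018/1031 = -54*1031/107018 = -27837/53509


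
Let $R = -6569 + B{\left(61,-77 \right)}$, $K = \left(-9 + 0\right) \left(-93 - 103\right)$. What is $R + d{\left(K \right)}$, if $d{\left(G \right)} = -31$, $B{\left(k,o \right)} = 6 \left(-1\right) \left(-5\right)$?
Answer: $-6570$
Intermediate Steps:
$B{\left(k,o \right)} = 30$ ($B{\left(k,o \right)} = \left(-6\right) \left(-5\right) = 30$)
$K = 1764$ ($K = \left(-9\right) \left(-196\right) = 1764$)
$R = -6539$ ($R = -6569 + 30 = -6539$)
$R + d{\left(K \right)} = -6539 - 31 = -6570$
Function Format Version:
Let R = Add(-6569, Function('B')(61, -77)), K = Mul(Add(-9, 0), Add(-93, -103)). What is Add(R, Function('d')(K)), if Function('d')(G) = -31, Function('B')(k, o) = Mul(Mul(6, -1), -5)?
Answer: -6570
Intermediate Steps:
Function('B')(k, o) = 30 (Function('B')(k, o) = Mul(-6, -5) = 30)
K = 1764 (K = Mul(-9, -196) = 1764)
R = -6539 (R = Add(-6569, 30) = -6539)
Add(R, Function('d')(K)) = Add(-6539, -31) = -6570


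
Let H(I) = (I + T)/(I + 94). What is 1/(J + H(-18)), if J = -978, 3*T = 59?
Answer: -228/222979 ≈ -0.0010225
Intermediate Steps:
T = 59/3 (T = (1/3)*59 = 59/3 ≈ 19.667)
H(I) = (59/3 + I)/(94 + I) (H(I) = (I + 59/3)/(I + 94) = (59/3 + I)/(94 + I))
1/(J + H(-18)) = 1/(-978 + (59/3 - 18)/(94 - 18)) = 1/(-978 + (5/3)/76) = 1/(-978 + (1/76)*(5/3)) = 1/(-978 + 5/228) = 1/(-222979/228) = -228/222979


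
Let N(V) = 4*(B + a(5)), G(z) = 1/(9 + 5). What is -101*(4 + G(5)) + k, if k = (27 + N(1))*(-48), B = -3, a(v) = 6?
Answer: -31965/14 ≈ -2283.2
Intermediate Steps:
G(z) = 1/14
N(V) = 12 (N(V) = 4*(-3 + 6) = 4*3 = 12)
k = -1872 (k = (27 + 12)*(-48) = 39*(-48) = -1872)
-101*(4 + G(5)) + k = -101*(4 + 1/14) - 1872 = -101*57/14 - 1872 = -5757/14 - 1872 = -31965/14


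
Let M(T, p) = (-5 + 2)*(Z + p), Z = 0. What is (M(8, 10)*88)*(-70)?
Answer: 184800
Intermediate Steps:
M(T, p) = -3*p (M(T, p) = (-5 + 2)*(0 + p) = -3*p)
(M(8, 10)*88)*(-70) = (-3*10*88)*(-70) = -30*88*(-70) = -2640*(-70) = 184800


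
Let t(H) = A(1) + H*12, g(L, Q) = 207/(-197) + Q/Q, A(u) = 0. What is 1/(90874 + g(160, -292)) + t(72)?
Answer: 15467473349/17902168 ≈ 864.00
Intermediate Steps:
g(L, Q) = -10/197 (g(L, Q) = 207*(-1/197) + 1 = -207/197 + 1 = -10/197)
t(H) = 12*H (t(H) = 0 + H*12 = 0 + 12*H = 12*H)
1/(90874 + g(160, -292)) + t(72) = 1/(90874 - 10/197) + 12*72 = 1/(17902168/197) + 864 = 197/17902168 + 864 = 15467473349/17902168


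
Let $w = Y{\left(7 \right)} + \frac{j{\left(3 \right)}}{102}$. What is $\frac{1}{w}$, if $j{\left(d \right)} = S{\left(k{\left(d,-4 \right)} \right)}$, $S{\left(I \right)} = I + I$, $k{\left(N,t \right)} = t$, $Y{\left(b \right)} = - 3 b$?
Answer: $- \frac{51}{1075} \approx -0.047442$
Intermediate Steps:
$S{\left(I \right)} = 2 I$
$j{\left(d \right)} = -8$ ($j{\left(d \right)} = 2 \left(-4\right) = -8$)
$w = - \frac{1075}{51}$ ($w = \left(-3\right) 7 + \frac{1}{102} \left(-8\right) = -21 + \frac{1}{102} \left(-8\right) = -21 - \frac{4}{51} = - \frac{1075}{51} \approx -21.078$)
$\frac{1}{w} = \frac{1}{- \frac{1075}{51}} = - \frac{51}{1075}$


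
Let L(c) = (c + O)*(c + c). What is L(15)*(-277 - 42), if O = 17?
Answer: -306240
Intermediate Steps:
L(c) = 2*c*(17 + c) (L(c) = (c + 17)*(c + c) = (17 + c)*(2*c) = 2*c*(17 + c))
L(15)*(-277 - 42) = (2*15*(17 + 15))*(-277 - 42) = (2*15*32)*(-319) = 960*(-319) = -306240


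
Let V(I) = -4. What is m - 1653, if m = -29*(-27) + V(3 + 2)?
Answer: -874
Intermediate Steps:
m = 779 (m = -29*(-27) - 4 = 783 - 4 = 779)
m - 1653 = 779 - 1653 = -874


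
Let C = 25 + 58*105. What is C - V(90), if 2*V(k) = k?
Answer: 6070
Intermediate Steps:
C = 6115 (C = 25 + 6090 = 6115)
V(k) = k/2
C - V(90) = 6115 - 90/2 = 6115 - 1*45 = 6115 - 45 = 6070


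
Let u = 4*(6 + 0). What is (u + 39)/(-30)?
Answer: -21/10 ≈ -2.1000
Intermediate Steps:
u = 24 (u = 4*6 = 24)
(u + 39)/(-30) = (24 + 39)/(-30) = -1/30*63 = -21/10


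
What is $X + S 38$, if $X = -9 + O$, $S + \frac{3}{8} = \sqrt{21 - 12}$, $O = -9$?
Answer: $\frac{327}{4} \approx 81.75$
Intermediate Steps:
$S = \frac{21}{8}$ ($S = - \frac{3}{8} + \sqrt{21 - 12} = - \frac{3}{8} + \sqrt{9} = - \frac{3}{8} + 3 = \frac{21}{8} \approx 2.625$)
$X = -18$ ($X = -9 - 9 = -18$)
$X + S 38 = -18 + \frac{21}{8} \cdot 38 = -18 + \frac{399}{4} = \frac{327}{4}$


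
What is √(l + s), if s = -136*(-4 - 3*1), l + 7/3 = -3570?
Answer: I*√23583/3 ≈ 51.189*I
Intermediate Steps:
l = -10717/3 (l = -7/3 - 3570 = -10717/3 ≈ -3572.3)
s = 952 (s = -136*(-4 - 3) = -136*(-7) = 952)
√(l + s) = √(-10717/3 + 952) = √(-7861/3) = I*√23583/3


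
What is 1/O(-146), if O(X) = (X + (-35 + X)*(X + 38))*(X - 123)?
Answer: -1/5219138 ≈ -1.9160e-7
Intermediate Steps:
O(X) = (-123 + X)*(X + (-35 + X)*(38 + X)) (O(X) = (X + (-35 + X)*(38 + X))*(-123 + X) = (-123 + X)*(X + (-35 + X)*(38 + X)))
1/O(-146) = 1/(163590 + (-146)**3 - 1822*(-146) - 119*(-146)**2) = 1/(163590 - 3112136 + 266012 - 119*21316) = 1/(163590 - 3112136 + 266012 - 2536604) = 1/(-5219138) = -1/5219138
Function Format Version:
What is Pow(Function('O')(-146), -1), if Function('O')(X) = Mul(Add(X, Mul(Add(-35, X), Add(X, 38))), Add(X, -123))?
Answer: Rational(-1, 5219138) ≈ -1.9160e-7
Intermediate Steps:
Function('O')(X) = Mul(Add(-123, X), Add(X, Mul(Add(-35, X), Add(38, X)))) (Function('O')(X) = Mul(Add(X, Mul(Add(-35, X), Add(38, X))), Add(-123, X)) = Mul(Add(-123, X), Add(X, Mul(Add(-35, X), Add(38, X)))))
Pow(Function('O')(-146), -1) = Pow(Add(163590, Pow(-146, 3), Mul(-1822, -146), Mul(-119, Pow(-146, 2))), -1) = Pow(Add(163590, -3112136, 266012, Mul(-119, 21316)), -1) = Pow(Add(163590, -3112136, 266012, -2536604), -1) = Pow(-5219138, -1) = Rational(-1, 5219138)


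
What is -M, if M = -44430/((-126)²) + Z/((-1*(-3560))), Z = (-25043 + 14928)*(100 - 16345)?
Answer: -43475952925/941976 ≈ -46154.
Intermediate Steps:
Z = 164318175 (Z = -10115*(-16245) = 164318175)
M = 43475952925/941976 (M = -44430/((-126)²) + 164318175/((-1*(-3560))) = -44430/15876 + 164318175/3560 = -44430*1/15876 + 164318175*(1/3560) = -7405/2646 + 32863635/712 = 43475952925/941976 ≈ 46154.)
-M = -1*43475952925/941976 = -43475952925/941976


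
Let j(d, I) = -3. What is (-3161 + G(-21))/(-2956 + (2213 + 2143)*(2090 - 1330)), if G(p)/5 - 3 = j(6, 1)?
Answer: -3161/3307604 ≈ -0.00095568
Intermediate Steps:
G(p) = 0 (G(p) = 15 + 5*(-3) = 15 - 15 = 0)
(-3161 + G(-21))/(-2956 + (2213 + 2143)*(2090 - 1330)) = (-3161 + 0)/(-2956 + (2213 + 2143)*(2090 - 1330)) = -3161/(-2956 + 4356*760) = -3161/(-2956 + 3310560) = -3161/3307604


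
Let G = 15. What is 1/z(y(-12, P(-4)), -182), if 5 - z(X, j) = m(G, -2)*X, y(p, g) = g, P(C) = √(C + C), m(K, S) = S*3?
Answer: 5/313 - 12*I*√2/313 ≈ 0.015974 - 0.054219*I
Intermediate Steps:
m(K, S) = 3*S
P(C) = √2*√C (P(C) = √(2*C) = √2*√C)
z(X, j) = 5 + 6*X (z(X, j) = 5 - 3*(-2)*X = 5 - (-6)*X = 5 + 6*X)
1/z(y(-12, P(-4)), -182) = 1/(5 + 6*(√2*√(-4))) = 1/(5 + 6*(√2*(2*I))) = 1/(5 + 6*(2*I*√2)) = 1/(5 + 12*I*√2)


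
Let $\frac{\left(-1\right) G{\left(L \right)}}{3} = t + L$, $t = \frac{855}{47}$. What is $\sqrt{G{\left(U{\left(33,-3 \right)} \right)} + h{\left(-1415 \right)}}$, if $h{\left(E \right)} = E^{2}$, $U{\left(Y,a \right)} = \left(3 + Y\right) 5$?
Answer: $\frac{\sqrt{4421601610}}{47} \approx 1414.8$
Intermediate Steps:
$t = \frac{855}{47}$ ($t = 855 \cdot \frac{1}{47} = \frac{855}{47} \approx 18.191$)
$U{\left(Y,a \right)} = 15 + 5 Y$
$G{\left(L \right)} = - \frac{2565}{47} - 3 L$ ($G{\left(L \right)} = - 3 \left(\frac{855}{47} + L\right) = - \frac{2565}{47} - 3 L$)
$\sqrt{G{\left(U{\left(33,-3 \right)} \right)} + h{\left(-1415 \right)}} = \sqrt{\left(- \frac{2565}{47} - 3 \left(15 + 5 \cdot 33\right)\right) + \left(-1415\right)^{2}} = \sqrt{\left(- \frac{2565}{47} - 3 \left(15 + 165\right)\right) + 2002225} = \sqrt{\left(- \frac{2565}{47} - 540\right) + 2002225} = \sqrt{- \frac{27945}{47} + 2002225} = \sqrt{\frac{94076630}{47}} = \frac{\sqrt{4421601610}}{47}$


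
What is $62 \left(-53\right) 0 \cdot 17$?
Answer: $0$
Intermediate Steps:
$62 \left(-53\right) 0 \cdot 17 = \left(-3286\right) 0 = 0$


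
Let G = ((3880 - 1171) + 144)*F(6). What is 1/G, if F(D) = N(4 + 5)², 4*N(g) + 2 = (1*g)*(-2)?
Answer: 1/71325 ≈ 1.4020e-5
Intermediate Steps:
N(g) = -½ - g/2 (N(g) = -½ + ((1*g)*(-2))/4 = -½ + (g*(-2))/4 = -½ + (-2*g)/4 = -½ - g/2)
F(D) = 25 (F(D) = (-½ - (4 + 5)/2)² = (-½ - ½*9)² = (-½ - 9/2)² = (-5)² = 25)
G = 71325 (G = ((3880 - 1171) + 144)*25 = (2709 + 144)*25 = 2853*25 = 71325)
1/G = 1/71325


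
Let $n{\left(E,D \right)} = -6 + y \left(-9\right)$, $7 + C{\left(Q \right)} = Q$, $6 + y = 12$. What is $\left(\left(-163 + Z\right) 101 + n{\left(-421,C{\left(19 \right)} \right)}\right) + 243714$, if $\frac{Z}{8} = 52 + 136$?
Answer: $379095$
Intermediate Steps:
$y = 6$ ($y = -6 + 12 = 6$)
$C{\left(Q \right)} = -7 + Q$
$n{\left(E,D \right)} = -60$ ($n{\left(E,D \right)} = -6 + 6 \left(-9\right) = -6 - 54 = -60$)
$Z = 1504$ ($Z = 8 \left(52 + 136\right) = 8 \cdot 188 = 1504$)
$\left(\left(-163 + Z\right) 101 + n{\left(-421,C{\left(19 \right)} \right)}\right) + 243714 = \left(\left(-163 + 1504\right) 101 - 60\right) + 243714 = \left(1341 \cdot 101 - 60\right) + 243714 = \left(135441 - 60\right) + 243714 = 135381 + 243714 = 379095$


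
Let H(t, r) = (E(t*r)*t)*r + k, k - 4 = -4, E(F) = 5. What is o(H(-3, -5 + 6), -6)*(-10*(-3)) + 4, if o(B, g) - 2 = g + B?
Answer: -566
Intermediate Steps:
k = 0 (k = 4 - 4 = 0)
H(t, r) = 5*r*t (H(t, r) = (5*t)*r + 0 = 5*r*t + 0 = 5*r*t)
o(B, g) = 2 + B + g (o(B, g) = 2 + (g + B) = 2 + (B + g) = 2 + B + g)
o(H(-3, -5 + 6), -6)*(-10*(-3)) + 4 = (2 + 5*(-5 + 6)*(-3) - 6)*(-10*(-3)) + 4 = (2 + 5*1*(-3) - 6)*30 + 4 = (2 - 15 - 6)*30 + 4 = -19*30 + 4 = -570 + 4 = -566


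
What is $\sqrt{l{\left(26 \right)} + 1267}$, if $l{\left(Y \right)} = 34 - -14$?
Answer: $\sqrt{1315} \approx 36.263$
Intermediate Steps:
$l{\left(Y \right)} = 48$ ($l{\left(Y \right)} = 34 + 14 = 48$)
$\sqrt{l{\left(26 \right)} + 1267} = \sqrt{48 + 1267} = \sqrt{1315}$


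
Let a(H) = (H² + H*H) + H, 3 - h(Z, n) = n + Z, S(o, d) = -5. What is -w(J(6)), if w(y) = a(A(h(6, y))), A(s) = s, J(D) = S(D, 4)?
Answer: -10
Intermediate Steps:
J(D) = -5
h(Z, n) = 3 - Z - n (h(Z, n) = 3 - (n + Z) = 3 - (Z + n) = 3 + (-Z - n) = 3 - Z - n)
a(H) = H + 2*H² (a(H) = (H² + H²) + H = 2*H² + H = H + 2*H²)
w(y) = (-5 - 2*y)*(-3 - y) (w(y) = (3 - 1*6 - y)*(1 + 2*(3 - 1*6 - y)) = (3 - 6 - y)*(1 + 2*(3 - 6 - y)) = (-3 - y)*(1 + 2*(-3 - y)) = (-3 - y)*(1 + (-6 - 2*y)) = (-3 - y)*(-5 - 2*y) = (-5 - 2*y)*(-3 - y))
-w(J(6)) = -(3 - 5)*(5 + 2*(-5)) = -(-2)*(5 - 10) = -(-2)*(-5) = -1*10 = -10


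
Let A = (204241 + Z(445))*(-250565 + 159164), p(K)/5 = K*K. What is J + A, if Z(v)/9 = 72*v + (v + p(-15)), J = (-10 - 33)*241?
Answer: -46315730494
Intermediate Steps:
p(K) = 5*K² (p(K) = 5*(K*K) = 5*K²)
J = -10363 (J = -43*241 = -10363)
Z(v) = 10125 + 657*v (Z(v) = 9*(72*v + (v + 5*(-15)²)) = 9*(72*v + (v + 5*225)) = 9*(72*v + (v + 1125)) = 9*(72*v + (1125 + v)) = 9*(1125 + 73*v) = 10125 + 657*v)
A = -46315720131 (A = (204241 + (10125 + 657*445))*(-250565 + 159164) = (204241 + (10125 + 292365))*(-91401) = (204241 + 302490)*(-91401) = 506731*(-91401) = -46315720131)
J + A = -10363 - 46315720131 = -46315730494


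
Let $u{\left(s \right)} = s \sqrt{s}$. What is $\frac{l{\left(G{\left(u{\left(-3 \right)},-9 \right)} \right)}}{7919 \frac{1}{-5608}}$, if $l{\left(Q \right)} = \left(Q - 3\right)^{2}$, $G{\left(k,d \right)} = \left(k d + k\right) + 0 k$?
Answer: $\frac{9640152}{7919} + \frac{807552 i \sqrt{3}}{7919} \approx 1217.3 + 176.63 i$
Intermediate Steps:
$u{\left(s \right)} = s^{\frac{3}{2}}$
$G{\left(k,d \right)} = k + d k$ ($G{\left(k,d \right)} = \left(d k + k\right) + 0 = \left(k + d k\right) + 0 = k + d k$)
$l{\left(Q \right)} = \left(-3 + Q\right)^{2}$
$\frac{l{\left(G{\left(u{\left(-3 \right)},-9 \right)} \right)}}{7919 \frac{1}{-5608}} = \frac{\left(-3 + \left(-3\right)^{\frac{3}{2}} \left(1 - 9\right)\right)^{2}}{7919 \frac{1}{-5608}} = \frac{\left(-3 + - 3 i \sqrt{3} \left(-8\right)\right)^{2}}{7919 \left(- \frac{1}{5608}\right)} = \frac{\left(-3 + 24 i \sqrt{3}\right)^{2}}{- \frac{7919}{5608}} = \left(-3 + 24 i \sqrt{3}\right)^{2} \left(- \frac{5608}{7919}\right) = - \frac{5608 \left(-3 + 24 i \sqrt{3}\right)^{2}}{7919}$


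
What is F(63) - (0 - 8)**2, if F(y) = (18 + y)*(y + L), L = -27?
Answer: 2852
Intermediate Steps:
F(y) = (-27 + y)*(18 + y) (F(y) = (18 + y)*(y - 27) = (18 + y)*(-27 + y) = (-27 + y)*(18 + y))
F(63) - (0 - 8)**2 = (-486 + 63**2 - 9*63) - (0 - 8)**2 = (-486 + 3969 - 567) - 1*(-8)**2 = 2916 - 1*64 = 2916 - 64 = 2852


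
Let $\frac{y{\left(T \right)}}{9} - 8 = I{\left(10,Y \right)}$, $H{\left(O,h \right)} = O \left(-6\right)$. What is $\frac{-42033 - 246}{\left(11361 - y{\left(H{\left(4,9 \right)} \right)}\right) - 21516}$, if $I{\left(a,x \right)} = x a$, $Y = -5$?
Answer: $\frac{14093}{3259} \approx 4.3243$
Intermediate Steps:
$I{\left(a,x \right)} = a x$
$H{\left(O,h \right)} = - 6 O$
$y{\left(T \right)} = -378$ ($y{\left(T \right)} = 72 + 9 \cdot 10 \left(-5\right) = 72 + 9 \left(-50\right) = 72 - 450 = -378$)
$\frac{-42033 - 246}{\left(11361 - y{\left(H{\left(4,9 \right)} \right)}\right) - 21516} = \frac{-42033 - 246}{\left(11361 - -378\right) - 21516} = - \frac{42279}{\left(11361 + 378\right) - 21516} = - \frac{42279}{11739 - 21516} = - \frac{42279}{-9777} = \left(-42279\right) \left(- \frac{1}{9777}\right) = \frac{14093}{3259}$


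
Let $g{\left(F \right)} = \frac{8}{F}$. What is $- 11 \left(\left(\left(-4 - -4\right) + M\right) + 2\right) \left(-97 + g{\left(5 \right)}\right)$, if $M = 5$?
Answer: $\frac{36729}{5} \approx 7345.8$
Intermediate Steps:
$- 11 \left(\left(\left(-4 - -4\right) + M\right) + 2\right) \left(-97 + g{\left(5 \right)}\right) = - 11 \left(\left(\left(-4 - -4\right) + 5\right) + 2\right) \left(-97 + \frac{8}{5}\right) = - 11 \left(\left(\left(-4 + 4\right) + 5\right) + 2\right) \left(-97 + 8 \cdot \frac{1}{5}\right) = - 11 \left(\left(0 + 5\right) + 2\right) \left(-97 + \frac{8}{5}\right) = - 11 \left(5 + 2\right) \left(- \frac{477}{5}\right) = \left(-11\right) 7 \left(- \frac{477}{5}\right) = \left(-77\right) \left(- \frac{477}{5}\right) = \frac{36729}{5}$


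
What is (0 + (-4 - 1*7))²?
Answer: 121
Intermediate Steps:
(0 + (-4 - 1*7))² = (0 + (-4 - 7))² = (0 - 11)² = (-11)² = 121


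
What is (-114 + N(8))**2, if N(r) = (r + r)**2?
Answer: 20164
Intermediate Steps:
N(r) = 4*r**2 (N(r) = (2*r)**2 = 4*r**2)
(-114 + N(8))**2 = (-114 + 4*8**2)**2 = (-114 + 4*64)**2 = (-114 + 256)**2 = 142**2 = 20164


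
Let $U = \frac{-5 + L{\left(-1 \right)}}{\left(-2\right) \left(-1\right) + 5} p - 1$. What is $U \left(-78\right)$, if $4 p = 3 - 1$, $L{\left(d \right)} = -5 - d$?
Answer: $\frac{897}{7} \approx 128.14$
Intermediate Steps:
$p = \frac{1}{2}$ ($p = \frac{3 - 1}{4} = \frac{1}{4} \cdot 2 = \frac{1}{2} \approx 0.5$)
$U = - \frac{23}{14}$ ($U = \frac{-5 - 4}{\left(-2\right) \left(-1\right) + 5} \cdot \frac{1}{2} - 1 = \frac{-5 + \left(-5 + 1\right)}{2 + 5} \cdot \frac{1}{2} - 1 = \frac{-5 - 4}{7} \cdot \frac{1}{2} - 1 = \left(-9\right) \frac{1}{7} \cdot \frac{1}{2} - 1 = \left(- \frac{9}{7}\right) \frac{1}{2} - 1 = - \frac{9}{14} - 1 = - \frac{23}{14} \approx -1.6429$)
$U \left(-78\right) = \left(- \frac{23}{14}\right) \left(-78\right) = \frac{897}{7}$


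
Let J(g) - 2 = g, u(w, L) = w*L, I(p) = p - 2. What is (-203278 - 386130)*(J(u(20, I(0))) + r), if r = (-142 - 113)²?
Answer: -38303857696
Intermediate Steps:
I(p) = -2 + p
r = 65025 (r = (-255)² = 65025)
u(w, L) = L*w
J(g) = 2 + g
(-203278 - 386130)*(J(u(20, I(0))) + r) = (-203278 - 386130)*((2 + (-2 + 0)*20) + 65025) = -589408*((2 - 2*20) + 65025) = -589408*((2 - 40) + 65025) = -589408*(-38 + 65025) = -589408*64987 = -38303857696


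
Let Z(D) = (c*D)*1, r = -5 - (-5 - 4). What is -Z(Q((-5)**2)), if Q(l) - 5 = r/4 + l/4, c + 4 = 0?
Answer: 49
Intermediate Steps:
c = -4 (c = -4 + 0 = -4)
r = 4 (r = -5 - 1*(-9) = -5 + 9 = 4)
Q(l) = 6 + l/4 (Q(l) = 5 + (4/4 + l/4) = 5 + (4*(1/4) + l*(1/4)) = 5 + (1 + l/4) = 6 + l/4)
Z(D) = -4*D (Z(D) = -4*D*1 = -4*D)
-Z(Q((-5)**2)) = -(-4)*(6 + (1/4)*(-5)**2) = -(-4)*(6 + (1/4)*25) = -(-4)*(6 + 25/4) = -(-4)*49/4 = -1*(-49) = 49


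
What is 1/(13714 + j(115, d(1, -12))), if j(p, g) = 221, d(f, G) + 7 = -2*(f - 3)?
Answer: 1/13935 ≈ 7.1762e-5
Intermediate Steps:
d(f, G) = -1 - 2*f (d(f, G) = -7 - 2*(f - 3) = -7 - 2*(-3 + f) = -7 + (6 - 2*f) = -1 - 2*f)
1/(13714 + j(115, d(1, -12))) = 1/(13714 + 221) = 1/13935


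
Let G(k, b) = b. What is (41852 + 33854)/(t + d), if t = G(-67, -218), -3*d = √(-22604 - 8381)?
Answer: -148535172/458701 + 227118*I*√30985/458701 ≈ -323.82 + 87.156*I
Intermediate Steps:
d = -I*√30985/3 (d = -√(-22604 - 8381)/3 = -I*√30985/3 ≈ -58.675*I)
t = -218
(41852 + 33854)/(t + d) = (41852 + 33854)/(-218 - I*√30985/3) = 75706/(-218 - I*√30985/3)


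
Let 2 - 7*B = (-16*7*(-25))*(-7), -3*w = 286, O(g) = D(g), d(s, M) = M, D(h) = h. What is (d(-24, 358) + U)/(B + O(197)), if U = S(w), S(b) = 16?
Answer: 2618/20981 ≈ 0.12478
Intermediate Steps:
O(g) = g
w = -286/3 (w = -⅓*286 = -286/3 ≈ -95.333)
B = 19602/7 (B = 2/7 - -16*7*(-25)*(-7)/7 = 2/7 - (-112*(-25))*(-7)/7 = 2/7 - 400*(-7) = 2/7 - ⅐*(-19600) = 2/7 + 2800 = 19602/7 ≈ 2800.3)
U = 16
(d(-24, 358) + U)/(B + O(197)) = (358 + 16)/(19602/7 + 197) = 374/(20981/7) = 374*(7/20981) = 2618/20981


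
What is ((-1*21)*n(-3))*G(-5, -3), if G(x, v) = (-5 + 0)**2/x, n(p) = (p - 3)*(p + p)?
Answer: 3780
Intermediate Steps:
n(p) = 2*p*(-3 + p) (n(p) = (-3 + p)*(2*p) = 2*p*(-3 + p))
G(x, v) = 25/x (G(x, v) = (-5)**2/x = 25/x)
((-1*21)*n(-3))*G(-5, -3) = ((-1*21)*(2*(-3)*(-3 - 3)))*(25/(-5)) = (-42*(-3)*(-6))*(25*(-1/5)) = -21*36*(-5) = -756*(-5) = 3780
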